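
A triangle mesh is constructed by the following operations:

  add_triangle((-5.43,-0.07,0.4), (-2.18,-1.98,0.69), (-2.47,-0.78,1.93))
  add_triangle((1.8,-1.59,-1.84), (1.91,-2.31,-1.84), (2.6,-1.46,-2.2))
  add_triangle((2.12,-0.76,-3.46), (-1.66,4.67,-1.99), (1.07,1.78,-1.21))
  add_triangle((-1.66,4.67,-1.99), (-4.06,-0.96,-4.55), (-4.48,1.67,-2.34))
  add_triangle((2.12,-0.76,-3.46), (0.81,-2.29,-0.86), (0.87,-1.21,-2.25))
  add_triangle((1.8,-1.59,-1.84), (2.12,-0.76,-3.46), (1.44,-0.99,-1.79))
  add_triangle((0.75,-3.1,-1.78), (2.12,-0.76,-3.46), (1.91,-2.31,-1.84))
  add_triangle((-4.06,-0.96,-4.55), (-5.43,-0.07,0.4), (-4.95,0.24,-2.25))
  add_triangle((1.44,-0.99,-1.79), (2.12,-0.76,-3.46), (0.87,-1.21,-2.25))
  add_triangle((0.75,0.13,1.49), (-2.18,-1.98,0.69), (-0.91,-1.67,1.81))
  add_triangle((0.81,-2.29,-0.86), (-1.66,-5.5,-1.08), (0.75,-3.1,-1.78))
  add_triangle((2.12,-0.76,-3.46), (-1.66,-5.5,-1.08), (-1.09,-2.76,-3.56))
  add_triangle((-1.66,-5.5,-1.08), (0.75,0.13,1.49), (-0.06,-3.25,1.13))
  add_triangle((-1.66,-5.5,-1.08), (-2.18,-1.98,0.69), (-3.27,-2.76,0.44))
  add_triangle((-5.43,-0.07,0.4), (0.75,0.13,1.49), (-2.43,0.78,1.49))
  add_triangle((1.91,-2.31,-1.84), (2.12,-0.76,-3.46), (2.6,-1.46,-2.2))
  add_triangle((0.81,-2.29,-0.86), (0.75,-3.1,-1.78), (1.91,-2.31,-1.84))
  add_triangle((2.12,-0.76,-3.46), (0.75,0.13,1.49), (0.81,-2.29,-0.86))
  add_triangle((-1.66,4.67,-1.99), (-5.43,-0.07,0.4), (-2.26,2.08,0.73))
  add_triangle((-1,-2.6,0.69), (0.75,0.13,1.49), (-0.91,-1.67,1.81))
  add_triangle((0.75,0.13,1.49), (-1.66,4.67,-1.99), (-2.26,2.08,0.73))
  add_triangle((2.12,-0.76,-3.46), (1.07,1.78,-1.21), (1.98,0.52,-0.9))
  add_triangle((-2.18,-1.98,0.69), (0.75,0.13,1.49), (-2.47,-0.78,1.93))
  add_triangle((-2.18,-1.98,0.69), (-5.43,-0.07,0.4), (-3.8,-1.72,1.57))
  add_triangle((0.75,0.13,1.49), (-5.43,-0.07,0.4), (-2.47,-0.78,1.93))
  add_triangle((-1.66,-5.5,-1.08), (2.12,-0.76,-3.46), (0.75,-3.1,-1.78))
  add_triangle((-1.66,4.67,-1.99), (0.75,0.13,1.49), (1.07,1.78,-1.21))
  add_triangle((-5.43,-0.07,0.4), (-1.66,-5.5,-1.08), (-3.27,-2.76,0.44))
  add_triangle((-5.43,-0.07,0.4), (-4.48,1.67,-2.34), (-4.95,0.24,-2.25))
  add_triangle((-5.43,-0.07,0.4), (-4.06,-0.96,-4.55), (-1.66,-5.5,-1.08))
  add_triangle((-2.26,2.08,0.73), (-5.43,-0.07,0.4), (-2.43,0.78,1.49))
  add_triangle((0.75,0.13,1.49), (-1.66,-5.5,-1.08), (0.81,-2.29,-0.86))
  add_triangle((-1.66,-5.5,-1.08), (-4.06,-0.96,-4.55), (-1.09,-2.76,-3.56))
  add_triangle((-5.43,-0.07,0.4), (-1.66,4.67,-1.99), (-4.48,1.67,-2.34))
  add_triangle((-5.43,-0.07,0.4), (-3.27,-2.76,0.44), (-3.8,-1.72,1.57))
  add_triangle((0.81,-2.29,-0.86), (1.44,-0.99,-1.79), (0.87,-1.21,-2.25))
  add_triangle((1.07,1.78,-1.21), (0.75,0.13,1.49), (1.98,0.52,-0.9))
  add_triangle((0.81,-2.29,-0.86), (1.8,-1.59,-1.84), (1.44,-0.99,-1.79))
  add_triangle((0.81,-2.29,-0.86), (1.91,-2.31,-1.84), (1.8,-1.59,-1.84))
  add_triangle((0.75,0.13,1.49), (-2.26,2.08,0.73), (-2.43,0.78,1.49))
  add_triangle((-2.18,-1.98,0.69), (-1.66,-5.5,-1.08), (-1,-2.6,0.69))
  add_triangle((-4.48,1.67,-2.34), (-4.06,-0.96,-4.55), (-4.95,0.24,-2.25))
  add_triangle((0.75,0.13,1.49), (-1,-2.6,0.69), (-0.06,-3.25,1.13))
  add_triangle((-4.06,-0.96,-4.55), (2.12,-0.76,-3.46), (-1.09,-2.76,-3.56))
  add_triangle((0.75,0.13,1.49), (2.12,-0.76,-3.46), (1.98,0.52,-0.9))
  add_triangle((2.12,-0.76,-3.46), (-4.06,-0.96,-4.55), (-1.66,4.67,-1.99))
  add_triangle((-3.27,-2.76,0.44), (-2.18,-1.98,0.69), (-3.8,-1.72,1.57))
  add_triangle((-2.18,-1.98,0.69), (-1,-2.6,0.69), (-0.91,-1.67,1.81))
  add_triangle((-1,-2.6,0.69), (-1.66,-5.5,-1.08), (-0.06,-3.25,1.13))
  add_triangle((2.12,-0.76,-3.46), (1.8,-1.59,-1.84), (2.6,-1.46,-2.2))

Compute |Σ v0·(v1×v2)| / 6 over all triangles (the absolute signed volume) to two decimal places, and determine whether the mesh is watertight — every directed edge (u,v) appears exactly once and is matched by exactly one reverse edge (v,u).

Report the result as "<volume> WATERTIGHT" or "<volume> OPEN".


145.89 WATERTIGHT

Per-triangle v0·(v1×v2)/6:
  t1: +2.7294
  t2: -0.1138
  t3: +4.3646
  t4: +9.4225
  t5: +0.7331
  t6: +0.0032
  t7: +1.5969
  t8: +3.4810
  t9: -0.3167
  t10: +0.2246
  t11: +0.9777
  t12: +7.2795
  t13: -0.0842
  t14: +0.9856
  t15: +0.9918
  t16: +0.9352
  t17: +0.3855
  t18: +1.9827
  t19: +6.4244
  t20: +0.5914
  t21: +2.8308
  t22: +1.5493
  t23: +1.1484
  t24: -1.4783
  t25: +1.2366
  t26: +2.5932
  t27: +2.3279
  t28: +3.9444
  t29: +3.3542
  t30: +23.0548
  t31: +2.0886
  t32: +2.2826
  t33: +9.4031
  t34: +8.0333
  t35: +2.8720
  t36: -0.5076
  t37: +0.8897
  t38: -0.1529
  t39: -0.0591
  t40: +1.1682
  t41: +1.5285
  t42: +3.5313
  t43: +0.7050
  t44: +7.8855
  t45: +0.8508
  t46: +20.1022
  t47: +0.4023
  t48: +0.8210
  t49: +1.3624
  t50: -0.4773
Σ = +145.8855 → |volume| = 145.89

Directed edges: 150 total, each appears once with its reverse present → watertight.


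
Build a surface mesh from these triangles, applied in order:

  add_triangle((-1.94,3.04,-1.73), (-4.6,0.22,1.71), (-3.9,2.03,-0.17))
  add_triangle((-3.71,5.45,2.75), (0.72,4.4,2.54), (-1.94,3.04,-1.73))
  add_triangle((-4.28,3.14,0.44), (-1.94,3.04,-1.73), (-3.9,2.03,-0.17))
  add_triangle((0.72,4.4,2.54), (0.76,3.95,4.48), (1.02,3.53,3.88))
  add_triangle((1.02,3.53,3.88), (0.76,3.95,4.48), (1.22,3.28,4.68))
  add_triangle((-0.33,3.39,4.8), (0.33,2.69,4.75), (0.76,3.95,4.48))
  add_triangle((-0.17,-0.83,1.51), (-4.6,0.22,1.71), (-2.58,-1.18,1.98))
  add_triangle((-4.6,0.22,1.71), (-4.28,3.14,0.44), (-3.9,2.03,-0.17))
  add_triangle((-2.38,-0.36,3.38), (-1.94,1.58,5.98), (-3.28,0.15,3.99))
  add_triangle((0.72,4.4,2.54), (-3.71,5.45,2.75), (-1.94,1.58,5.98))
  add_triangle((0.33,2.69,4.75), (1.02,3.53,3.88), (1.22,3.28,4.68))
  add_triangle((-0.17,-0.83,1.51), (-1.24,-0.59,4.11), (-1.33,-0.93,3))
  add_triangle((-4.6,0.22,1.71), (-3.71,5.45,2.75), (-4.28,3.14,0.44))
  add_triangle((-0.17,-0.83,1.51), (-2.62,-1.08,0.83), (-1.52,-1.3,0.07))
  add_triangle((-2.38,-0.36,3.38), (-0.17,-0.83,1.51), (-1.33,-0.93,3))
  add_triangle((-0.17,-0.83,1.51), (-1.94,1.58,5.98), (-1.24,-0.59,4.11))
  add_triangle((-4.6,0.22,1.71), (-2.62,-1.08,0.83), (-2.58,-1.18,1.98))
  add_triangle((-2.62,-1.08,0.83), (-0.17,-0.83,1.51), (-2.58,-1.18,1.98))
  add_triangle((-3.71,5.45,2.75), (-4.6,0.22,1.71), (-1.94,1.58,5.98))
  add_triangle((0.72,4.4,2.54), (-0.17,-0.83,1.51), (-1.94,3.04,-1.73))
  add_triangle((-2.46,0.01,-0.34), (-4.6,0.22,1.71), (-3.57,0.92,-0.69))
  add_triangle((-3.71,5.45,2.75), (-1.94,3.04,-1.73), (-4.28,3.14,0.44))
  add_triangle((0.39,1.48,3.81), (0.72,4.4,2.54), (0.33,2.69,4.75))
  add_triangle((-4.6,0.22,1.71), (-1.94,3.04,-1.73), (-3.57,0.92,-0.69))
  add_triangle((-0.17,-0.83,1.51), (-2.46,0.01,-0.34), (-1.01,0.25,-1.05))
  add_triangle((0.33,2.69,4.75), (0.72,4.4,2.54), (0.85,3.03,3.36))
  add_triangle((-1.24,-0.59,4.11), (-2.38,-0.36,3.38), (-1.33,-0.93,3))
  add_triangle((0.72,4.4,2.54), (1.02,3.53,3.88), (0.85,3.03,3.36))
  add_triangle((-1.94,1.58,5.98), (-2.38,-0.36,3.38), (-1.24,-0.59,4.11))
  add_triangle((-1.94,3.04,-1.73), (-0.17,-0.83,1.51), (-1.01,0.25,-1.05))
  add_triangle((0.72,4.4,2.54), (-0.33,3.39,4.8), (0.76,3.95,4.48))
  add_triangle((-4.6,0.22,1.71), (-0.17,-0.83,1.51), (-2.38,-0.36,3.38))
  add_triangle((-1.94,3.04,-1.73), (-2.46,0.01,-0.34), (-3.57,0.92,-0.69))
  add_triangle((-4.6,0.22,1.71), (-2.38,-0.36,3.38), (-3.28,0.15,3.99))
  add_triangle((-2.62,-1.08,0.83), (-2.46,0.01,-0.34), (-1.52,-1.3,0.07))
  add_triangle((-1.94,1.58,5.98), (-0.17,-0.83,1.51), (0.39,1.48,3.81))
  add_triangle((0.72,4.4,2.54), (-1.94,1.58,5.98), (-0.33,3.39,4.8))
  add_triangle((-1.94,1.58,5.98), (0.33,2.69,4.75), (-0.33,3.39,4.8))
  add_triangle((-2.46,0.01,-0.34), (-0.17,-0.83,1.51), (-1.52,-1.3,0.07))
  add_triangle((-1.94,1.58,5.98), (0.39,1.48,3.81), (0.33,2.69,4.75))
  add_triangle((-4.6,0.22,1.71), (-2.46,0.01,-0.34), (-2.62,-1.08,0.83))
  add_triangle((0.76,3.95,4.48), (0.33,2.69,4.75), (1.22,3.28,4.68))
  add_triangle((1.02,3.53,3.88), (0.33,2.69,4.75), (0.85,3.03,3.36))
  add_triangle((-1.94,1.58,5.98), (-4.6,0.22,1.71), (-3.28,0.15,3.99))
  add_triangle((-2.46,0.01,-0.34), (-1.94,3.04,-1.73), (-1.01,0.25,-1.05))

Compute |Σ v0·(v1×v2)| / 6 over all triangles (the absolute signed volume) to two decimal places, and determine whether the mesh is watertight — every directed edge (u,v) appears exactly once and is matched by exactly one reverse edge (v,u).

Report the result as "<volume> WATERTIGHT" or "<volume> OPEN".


Per-triangle v0·(v1×v2)/6:
  t1: -0.1956
  t2: +11.0523
  t3: +1.8025
  t4: +0.5601
  t5: +0.2633
  t6: +0.9808
  t7: +0.7897
  t8: +2.0184
  t9: +1.3231
  t10: +17.7412
  t11: -0.5701
  t12: +0.2762
  t13: +7.7378
  t14: +0.5648
  t15: -0.0122
  t16: +0.4199
  t17: +1.0872
  t18: +0.3117
  t19: +19.6947
  t20: -3.6429
  t21: +0.8871
  t22: +6.4865
  t23: +0.5854
  t24: +3.1497
  t25: +0.1555
  t26: -0.9606
  t27: +0.5017
  t28: -0.0441
  t29: +2.2604
  t30: -0.7689
  t31: +1.6641
  t32: +1.0778
  t33: +0.2983
  t34: +0.9934
  t35: +0.5132
  t36: +2.1426
  t37: +1.2957
  t38: +2.2014
  t39: -0.7258
  t40: +1.4429
  t41: +1.1473
  t42: +0.7773
  t43: -0.0191
  t44: +3.1868
  t45: +0.9844
Σ = +91.4358 → |volume| = 91.44

Directed edges: 135 total; 3 unmatched, e.g. (0.72,4.4,2.54)→(-0.17,-0.83,1.51) → open.

91.44 OPEN


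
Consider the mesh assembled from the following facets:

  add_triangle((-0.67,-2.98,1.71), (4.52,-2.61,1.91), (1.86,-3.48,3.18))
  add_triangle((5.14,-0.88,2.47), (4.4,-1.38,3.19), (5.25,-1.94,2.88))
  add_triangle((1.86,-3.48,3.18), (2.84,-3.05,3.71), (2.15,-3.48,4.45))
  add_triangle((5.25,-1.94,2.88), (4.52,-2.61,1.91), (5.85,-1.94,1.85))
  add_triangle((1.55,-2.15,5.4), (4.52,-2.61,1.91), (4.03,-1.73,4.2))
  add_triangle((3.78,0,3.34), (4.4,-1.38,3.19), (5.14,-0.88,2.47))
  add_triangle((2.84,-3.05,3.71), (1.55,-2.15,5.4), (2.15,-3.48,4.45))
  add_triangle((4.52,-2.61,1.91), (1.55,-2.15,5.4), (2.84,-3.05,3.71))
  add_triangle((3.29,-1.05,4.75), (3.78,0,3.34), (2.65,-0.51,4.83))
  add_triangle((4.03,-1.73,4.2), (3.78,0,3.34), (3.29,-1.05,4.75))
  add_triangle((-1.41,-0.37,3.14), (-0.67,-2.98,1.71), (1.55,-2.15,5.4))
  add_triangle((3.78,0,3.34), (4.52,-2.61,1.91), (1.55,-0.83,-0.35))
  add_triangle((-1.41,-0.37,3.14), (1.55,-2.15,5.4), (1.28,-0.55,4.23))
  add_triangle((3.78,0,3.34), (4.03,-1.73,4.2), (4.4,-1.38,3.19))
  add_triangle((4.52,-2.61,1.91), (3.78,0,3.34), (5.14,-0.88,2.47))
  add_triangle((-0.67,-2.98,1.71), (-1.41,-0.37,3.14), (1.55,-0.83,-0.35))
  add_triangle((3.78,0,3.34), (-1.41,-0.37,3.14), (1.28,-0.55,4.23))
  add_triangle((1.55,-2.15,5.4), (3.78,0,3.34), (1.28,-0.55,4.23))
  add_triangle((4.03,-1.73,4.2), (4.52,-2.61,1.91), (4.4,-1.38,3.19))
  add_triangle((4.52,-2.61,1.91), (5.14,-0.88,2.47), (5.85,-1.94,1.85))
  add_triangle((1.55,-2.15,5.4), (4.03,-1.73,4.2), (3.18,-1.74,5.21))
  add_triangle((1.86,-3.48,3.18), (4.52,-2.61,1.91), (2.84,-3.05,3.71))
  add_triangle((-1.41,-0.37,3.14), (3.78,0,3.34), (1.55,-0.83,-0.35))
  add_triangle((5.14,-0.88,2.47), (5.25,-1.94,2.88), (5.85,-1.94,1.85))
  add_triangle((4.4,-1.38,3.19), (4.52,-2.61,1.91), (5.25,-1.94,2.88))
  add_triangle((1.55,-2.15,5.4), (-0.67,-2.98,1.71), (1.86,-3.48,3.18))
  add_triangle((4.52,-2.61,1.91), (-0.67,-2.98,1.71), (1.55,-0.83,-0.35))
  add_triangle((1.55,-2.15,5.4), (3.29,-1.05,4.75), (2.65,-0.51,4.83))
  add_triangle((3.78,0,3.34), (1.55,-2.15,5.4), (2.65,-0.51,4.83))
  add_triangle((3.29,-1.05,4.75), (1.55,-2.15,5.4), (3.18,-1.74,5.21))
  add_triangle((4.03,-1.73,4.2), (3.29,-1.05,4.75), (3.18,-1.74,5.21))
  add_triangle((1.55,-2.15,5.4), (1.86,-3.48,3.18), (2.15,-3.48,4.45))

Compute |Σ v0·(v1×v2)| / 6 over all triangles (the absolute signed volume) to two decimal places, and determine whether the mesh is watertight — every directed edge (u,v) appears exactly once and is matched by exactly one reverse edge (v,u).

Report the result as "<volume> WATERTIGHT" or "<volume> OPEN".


Per-triangle v0·(v1×v2)/6:
  t1: +2.4596
  t2: +0.7676
  t3: +0.7359
  t4: +1.2281
  t5: +4.4950
  t6: +1.4143
  t7: +1.4937
  t8: +2.6676
  t9: +1.0540
  t10: +1.5859
  t11: +5.7022
  t12: +1.7378
  t13: +2.4114
  t14: +1.3162
  t15: -2.2512
  t16: -1.9807
  t17: +0.7973
  t18: +2.8010
  t19: +1.5849
  t20: -1.3012
  t21: +0.9375
  t22: +2.0061
  t23: -2.6942
  t24: +1.1444
  t25: +0.5158
  t26: +4.2730
  t27: +2.4514
  t28: +1.4935
  t29: -2.0757
  t30: +0.6956
  t31: +0.7941
  t32: +0.2825
Σ = +38.5435 → |volume| = 38.54

Directed edges: 96 total, each appears once with its reverse present → watertight.

38.54 WATERTIGHT


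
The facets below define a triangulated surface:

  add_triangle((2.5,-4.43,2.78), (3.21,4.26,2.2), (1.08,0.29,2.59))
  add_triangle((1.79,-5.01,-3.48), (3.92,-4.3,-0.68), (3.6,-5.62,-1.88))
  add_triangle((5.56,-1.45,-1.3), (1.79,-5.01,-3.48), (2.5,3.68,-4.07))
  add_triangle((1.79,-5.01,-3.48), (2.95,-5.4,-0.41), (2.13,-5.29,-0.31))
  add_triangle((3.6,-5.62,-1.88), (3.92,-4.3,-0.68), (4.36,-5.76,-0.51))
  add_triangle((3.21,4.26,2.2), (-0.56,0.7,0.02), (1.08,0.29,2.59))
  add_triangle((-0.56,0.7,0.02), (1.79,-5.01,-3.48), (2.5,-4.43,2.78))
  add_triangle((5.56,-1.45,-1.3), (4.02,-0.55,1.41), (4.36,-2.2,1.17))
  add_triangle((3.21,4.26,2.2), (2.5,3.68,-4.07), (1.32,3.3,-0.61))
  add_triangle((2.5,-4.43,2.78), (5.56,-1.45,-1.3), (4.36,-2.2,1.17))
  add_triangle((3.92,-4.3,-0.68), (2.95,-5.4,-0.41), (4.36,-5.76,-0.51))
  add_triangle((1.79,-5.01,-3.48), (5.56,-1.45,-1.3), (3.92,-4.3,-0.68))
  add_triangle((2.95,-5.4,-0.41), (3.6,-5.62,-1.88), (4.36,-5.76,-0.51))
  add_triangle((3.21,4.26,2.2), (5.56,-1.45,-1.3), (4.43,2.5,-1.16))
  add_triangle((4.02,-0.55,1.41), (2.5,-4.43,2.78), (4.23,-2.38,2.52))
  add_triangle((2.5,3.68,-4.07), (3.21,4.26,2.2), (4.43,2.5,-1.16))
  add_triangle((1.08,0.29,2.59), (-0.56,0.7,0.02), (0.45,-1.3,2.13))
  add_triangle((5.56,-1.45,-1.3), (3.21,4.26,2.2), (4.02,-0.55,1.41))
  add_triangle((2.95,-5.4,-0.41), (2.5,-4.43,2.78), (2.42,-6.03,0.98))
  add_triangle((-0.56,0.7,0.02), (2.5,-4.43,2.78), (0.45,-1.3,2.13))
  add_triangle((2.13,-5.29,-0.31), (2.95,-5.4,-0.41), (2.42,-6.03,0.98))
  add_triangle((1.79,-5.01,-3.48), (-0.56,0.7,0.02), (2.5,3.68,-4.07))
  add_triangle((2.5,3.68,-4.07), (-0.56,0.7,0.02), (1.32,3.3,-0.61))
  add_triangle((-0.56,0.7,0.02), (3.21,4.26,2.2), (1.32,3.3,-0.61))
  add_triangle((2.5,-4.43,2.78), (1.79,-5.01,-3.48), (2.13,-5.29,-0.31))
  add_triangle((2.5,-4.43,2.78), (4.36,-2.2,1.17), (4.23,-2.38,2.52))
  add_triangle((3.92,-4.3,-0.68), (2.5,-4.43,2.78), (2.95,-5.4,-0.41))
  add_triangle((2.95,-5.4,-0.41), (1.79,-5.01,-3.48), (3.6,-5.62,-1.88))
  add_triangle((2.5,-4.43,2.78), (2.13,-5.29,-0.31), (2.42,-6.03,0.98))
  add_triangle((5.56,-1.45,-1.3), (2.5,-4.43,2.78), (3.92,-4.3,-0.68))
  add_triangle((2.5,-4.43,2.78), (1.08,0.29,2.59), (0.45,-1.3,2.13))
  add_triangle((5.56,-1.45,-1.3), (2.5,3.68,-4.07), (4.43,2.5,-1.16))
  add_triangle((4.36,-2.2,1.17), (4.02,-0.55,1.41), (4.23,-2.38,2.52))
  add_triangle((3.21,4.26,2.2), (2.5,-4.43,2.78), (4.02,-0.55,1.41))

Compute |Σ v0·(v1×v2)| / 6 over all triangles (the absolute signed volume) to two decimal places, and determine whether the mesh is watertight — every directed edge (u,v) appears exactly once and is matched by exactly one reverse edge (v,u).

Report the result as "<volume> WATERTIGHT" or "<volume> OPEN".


146.71 WATERTIGHT

Per-triangle v0·(v1×v2)/6:
  t1: +7.0152
  t2: +0.9613
  t3: +26.9636
  t4: +2.1980
  t5: +1.0706
  t6: +1.6752
  t7: +1.1586
  t8: +3.3258
  t9: +4.4968
  t10: +4.3510
  t11: -0.2833
  t12: +10.2946
  t13: +1.5523
  t14: +10.5809
  t15: -0.5417
  t16: +11.2684
  t17: +0.5094
  t18: +9.7369
  t19: +2.5552
  t20: +0.0639
  t21: +0.9113
  t22: +3.1997
  t23: +1.4816
  t24: +1.5039
  t25: -1.4032
  t26: +2.8122
  t27: +4.4314
  t28: +2.7166
  t29: -0.8634
  t30: +9.3911
  t31: +1.7872
  t32: +11.3075
  t33: +1.5469
  t34: +8.9338
Σ = +146.7096 → |volume| = 146.71

Directed edges: 102 total, each appears once with its reverse present → watertight.


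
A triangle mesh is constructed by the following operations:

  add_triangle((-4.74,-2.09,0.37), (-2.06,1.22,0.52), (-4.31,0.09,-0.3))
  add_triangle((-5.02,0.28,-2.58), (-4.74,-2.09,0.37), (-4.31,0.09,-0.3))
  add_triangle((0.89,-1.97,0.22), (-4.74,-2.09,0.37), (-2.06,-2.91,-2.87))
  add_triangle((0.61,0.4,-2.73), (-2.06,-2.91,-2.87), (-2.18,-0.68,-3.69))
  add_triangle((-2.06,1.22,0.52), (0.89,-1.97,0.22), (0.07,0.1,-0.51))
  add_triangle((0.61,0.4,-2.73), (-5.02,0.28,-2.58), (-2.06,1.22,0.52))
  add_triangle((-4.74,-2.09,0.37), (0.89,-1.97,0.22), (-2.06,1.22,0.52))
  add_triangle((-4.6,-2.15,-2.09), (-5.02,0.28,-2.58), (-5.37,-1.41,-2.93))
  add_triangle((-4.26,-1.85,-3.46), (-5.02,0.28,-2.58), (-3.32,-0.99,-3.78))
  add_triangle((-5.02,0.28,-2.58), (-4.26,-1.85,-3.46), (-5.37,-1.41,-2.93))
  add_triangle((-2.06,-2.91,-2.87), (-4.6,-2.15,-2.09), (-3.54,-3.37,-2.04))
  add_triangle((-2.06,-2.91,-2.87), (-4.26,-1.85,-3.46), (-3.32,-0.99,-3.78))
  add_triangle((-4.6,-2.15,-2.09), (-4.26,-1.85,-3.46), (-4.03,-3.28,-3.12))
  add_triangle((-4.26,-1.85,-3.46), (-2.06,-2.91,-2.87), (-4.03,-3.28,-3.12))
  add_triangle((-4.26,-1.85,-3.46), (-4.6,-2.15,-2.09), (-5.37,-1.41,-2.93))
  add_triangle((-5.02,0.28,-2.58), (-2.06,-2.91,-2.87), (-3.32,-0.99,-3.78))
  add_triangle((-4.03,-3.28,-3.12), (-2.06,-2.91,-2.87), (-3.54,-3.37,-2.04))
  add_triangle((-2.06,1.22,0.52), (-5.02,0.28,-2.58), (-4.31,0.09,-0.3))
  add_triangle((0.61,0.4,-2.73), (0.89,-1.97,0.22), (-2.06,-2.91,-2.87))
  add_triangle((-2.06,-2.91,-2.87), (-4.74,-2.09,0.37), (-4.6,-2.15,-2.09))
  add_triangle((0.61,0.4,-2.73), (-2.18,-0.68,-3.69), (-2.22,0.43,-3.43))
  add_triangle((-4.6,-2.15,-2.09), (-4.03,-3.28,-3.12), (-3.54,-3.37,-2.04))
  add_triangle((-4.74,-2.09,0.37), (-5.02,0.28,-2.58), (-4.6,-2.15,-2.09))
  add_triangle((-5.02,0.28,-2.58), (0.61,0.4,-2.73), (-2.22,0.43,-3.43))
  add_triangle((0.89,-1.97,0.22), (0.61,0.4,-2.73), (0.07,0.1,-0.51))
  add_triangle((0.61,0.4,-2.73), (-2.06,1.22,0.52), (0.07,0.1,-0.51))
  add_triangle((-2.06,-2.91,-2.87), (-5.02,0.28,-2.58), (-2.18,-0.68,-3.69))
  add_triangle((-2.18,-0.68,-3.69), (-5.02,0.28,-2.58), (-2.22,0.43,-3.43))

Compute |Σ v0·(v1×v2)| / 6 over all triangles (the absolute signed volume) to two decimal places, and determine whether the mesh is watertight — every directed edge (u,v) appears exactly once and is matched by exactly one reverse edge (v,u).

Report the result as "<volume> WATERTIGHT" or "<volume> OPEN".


50.02 WATERTIGHT

Per-triangle v0·(v1×v2)/6:
  t1: +1.6349
  t2: +3.4193
  t3: +6.1142
  t4: +3.0527
  t5: -0.2223
  t6: +3.3873
  t7: +1.1571
  t8: +0.7346
  t9: +2.3727
  t10: +1.5202
  t11: -1.8993
  t12: +1.9343
  t13: +1.7715
  t14: +1.5193
  t15: +1.2325
  t16: -3.4673
  t17: +0.9991
  t18: +1.9694
  t19: +3.8049
  t20: +3.5813
  t21: +1.5595
  t22: +1.2331
  t23: +5.1101
  t24: +0.0516
  t25: -0.0280
  t26: -0.0036
  t27: +5.2885
  t28: +2.1934
Σ = +50.0210 → |volume| = 50.02

Directed edges: 84 total, each appears once with its reverse present → watertight.


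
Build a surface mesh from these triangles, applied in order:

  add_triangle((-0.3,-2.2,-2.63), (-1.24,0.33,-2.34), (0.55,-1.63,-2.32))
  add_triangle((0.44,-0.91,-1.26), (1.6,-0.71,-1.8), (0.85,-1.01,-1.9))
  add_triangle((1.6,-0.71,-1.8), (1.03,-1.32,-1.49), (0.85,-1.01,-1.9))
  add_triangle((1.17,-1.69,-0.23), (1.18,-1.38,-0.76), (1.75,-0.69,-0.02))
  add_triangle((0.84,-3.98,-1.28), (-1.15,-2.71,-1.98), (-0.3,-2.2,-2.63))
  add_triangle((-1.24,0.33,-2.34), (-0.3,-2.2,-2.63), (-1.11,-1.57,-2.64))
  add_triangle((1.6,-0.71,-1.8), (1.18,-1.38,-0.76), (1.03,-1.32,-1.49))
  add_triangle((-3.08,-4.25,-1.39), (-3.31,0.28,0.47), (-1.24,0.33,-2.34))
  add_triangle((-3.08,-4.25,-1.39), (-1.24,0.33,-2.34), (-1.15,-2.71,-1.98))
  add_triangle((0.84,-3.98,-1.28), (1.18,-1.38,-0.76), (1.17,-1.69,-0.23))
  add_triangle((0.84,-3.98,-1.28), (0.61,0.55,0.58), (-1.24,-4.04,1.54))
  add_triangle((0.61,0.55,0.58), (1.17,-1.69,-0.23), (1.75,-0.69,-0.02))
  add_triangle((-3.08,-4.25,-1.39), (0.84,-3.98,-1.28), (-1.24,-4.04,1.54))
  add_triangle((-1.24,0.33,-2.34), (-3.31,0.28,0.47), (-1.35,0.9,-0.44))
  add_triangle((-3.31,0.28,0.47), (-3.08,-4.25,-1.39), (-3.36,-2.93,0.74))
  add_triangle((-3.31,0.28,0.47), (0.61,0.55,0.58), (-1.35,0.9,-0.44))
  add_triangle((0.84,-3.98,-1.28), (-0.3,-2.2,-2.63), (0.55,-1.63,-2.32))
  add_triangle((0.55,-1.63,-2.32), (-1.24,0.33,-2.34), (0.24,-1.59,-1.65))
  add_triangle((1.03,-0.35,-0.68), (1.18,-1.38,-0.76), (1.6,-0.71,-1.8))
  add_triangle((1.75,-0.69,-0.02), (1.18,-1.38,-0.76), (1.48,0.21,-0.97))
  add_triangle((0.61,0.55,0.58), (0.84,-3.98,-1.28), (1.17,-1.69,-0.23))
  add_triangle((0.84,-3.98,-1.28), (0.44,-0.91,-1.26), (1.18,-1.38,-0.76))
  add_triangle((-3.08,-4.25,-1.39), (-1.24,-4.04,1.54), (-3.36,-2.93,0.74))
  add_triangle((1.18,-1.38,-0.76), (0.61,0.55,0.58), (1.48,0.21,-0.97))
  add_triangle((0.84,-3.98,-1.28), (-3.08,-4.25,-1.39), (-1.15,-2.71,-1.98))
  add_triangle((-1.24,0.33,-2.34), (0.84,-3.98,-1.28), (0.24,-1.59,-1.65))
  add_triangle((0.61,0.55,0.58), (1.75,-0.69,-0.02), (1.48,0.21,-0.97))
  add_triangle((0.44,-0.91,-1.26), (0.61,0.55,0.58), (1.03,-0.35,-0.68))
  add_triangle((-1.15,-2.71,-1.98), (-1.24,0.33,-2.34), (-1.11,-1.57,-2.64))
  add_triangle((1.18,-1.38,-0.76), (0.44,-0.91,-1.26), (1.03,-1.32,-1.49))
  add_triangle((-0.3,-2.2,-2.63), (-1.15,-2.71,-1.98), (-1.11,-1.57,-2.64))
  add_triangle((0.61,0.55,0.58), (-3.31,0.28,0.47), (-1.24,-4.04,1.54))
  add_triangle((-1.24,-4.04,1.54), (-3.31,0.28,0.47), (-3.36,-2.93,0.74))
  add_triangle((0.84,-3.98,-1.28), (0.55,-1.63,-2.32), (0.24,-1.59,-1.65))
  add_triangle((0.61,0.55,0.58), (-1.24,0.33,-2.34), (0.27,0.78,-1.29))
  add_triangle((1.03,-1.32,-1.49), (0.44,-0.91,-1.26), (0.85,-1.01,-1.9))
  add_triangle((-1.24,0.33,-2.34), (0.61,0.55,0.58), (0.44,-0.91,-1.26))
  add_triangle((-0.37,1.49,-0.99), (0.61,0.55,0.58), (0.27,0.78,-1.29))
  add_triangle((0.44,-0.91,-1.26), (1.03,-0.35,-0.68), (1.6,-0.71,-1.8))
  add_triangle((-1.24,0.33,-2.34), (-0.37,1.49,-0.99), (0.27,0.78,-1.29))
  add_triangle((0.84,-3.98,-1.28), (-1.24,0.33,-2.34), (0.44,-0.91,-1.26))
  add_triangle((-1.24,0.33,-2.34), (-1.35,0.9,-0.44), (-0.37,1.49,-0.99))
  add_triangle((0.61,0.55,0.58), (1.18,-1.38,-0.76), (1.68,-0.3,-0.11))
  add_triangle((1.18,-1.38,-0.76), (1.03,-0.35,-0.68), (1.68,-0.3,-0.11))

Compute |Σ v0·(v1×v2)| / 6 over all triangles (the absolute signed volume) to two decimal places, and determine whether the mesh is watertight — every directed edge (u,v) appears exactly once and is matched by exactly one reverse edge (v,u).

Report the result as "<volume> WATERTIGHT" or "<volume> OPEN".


44.23 OPEN

Per-triangle v0·(v1×v2)/6:
  t1: +0.9493
  t2: -0.0508
  t3: +0.1613
  t4: +0.2097
  t5: +1.6339
  t6: +0.5387
  t7: +0.2062
  t8: +6.4877
  t9: +2.5572
  t10: +0.3554
  t11: +1.9271
  t12: +0.1604
  t13: +7.5224
  t14: +1.0123
  t15: +3.8944
  t16: +0.4986
  t17: +1.1731
  t18: -0.4143
  t19: +0.1255
  t20: +0.4271
  t21: +0.0665
  t22: +0.5183
  t23: +4.5367
  t24: -0.3755
  t25: +2.8977
  t26: -0.7289
  t27: +0.3556
  t28: -0.0023
  t29: +0.4132
  t30: +0.0421
  t31: +0.6322
  t32: +1.9769
  t33: +1.8173
  t34: -0.2694
  t35: -0.1644
  t36: +0.0483
  t37: +0.4013
  t38: +0.2519
  t39: -0.0694
  t40: +0.4661
  t41: +1.1533
  t42: +0.6387
  t43: +0.0770
  t44: +0.1688
Σ = +44.2276 → |volume| = 44.23

Directed edges: 132 total; 6 unmatched, e.g. (0.61,0.55,0.58)→(-1.35,0.9,-0.44) → open.


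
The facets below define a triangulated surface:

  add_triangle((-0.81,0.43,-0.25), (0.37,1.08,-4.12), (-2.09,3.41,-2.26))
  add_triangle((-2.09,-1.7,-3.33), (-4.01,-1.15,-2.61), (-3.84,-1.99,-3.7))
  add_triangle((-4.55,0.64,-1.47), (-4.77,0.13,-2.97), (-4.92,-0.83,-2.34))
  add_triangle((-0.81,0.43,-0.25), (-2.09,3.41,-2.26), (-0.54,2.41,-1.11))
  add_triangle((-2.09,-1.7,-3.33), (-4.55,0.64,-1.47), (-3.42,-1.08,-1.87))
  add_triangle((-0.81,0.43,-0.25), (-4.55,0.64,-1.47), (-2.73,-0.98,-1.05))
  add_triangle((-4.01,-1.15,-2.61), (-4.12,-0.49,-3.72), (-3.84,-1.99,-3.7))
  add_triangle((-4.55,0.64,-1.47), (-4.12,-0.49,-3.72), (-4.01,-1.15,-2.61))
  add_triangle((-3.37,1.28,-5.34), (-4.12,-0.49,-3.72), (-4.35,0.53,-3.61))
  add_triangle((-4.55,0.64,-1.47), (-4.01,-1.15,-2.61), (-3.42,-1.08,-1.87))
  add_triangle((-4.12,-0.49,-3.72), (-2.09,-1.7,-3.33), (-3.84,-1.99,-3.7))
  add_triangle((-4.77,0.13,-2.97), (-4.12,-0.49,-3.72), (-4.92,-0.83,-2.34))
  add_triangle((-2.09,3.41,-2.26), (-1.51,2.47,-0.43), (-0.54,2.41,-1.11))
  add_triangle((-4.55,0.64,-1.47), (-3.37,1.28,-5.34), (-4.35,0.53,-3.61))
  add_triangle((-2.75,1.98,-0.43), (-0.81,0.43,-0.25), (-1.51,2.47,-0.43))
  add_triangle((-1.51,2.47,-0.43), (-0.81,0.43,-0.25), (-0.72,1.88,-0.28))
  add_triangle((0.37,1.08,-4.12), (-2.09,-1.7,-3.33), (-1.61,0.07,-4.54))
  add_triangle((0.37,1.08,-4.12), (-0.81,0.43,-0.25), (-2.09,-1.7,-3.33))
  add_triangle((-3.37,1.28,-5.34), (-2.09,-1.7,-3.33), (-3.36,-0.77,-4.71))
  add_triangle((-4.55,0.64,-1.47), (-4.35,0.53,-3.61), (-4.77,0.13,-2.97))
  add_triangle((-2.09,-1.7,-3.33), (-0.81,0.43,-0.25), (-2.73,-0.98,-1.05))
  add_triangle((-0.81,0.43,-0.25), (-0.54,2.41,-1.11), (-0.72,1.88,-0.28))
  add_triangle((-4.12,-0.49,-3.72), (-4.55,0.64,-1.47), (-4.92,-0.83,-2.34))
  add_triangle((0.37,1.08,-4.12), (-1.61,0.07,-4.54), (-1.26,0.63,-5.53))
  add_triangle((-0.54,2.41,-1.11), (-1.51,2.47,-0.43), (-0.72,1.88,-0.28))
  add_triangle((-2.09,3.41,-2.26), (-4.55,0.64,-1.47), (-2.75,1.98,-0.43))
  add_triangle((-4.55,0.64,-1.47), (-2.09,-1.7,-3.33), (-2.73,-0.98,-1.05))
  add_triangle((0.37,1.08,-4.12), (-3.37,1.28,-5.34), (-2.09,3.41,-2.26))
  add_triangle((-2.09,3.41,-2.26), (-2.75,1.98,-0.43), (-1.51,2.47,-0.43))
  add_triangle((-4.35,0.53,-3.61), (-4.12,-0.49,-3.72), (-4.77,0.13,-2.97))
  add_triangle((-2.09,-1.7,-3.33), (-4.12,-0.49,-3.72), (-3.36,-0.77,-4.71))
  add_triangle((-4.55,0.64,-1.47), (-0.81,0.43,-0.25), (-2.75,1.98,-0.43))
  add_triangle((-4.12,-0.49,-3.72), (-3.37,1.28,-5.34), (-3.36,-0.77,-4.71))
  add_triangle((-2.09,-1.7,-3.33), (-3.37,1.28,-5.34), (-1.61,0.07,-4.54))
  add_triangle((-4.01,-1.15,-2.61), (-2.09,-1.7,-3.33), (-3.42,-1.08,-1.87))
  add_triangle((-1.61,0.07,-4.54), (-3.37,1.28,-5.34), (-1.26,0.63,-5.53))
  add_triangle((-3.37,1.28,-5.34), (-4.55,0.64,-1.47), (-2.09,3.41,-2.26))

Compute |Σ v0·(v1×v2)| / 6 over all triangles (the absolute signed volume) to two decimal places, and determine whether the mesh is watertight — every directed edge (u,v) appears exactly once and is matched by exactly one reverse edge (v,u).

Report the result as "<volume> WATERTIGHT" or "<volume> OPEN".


Per-triangle v0·(v1×v2)/6:
  t1: -1.0367
  t2: -0.2868
  t3: +1.3414
  t4: -0.1700
  t5: -1.9858
  t6: -0.0282
  t7: +1.1717
  t8: +2.0391
  t9: +2.0187
  t10: +0.5616
  t11: +1.2872
  t12: +1.2314
  t13: +0.6418
  t14: +1.6114
  t15: -0.0918
  t16: -0.0203
  t17: +1.7273
  t18: -2.0686
  t19: +0.8812
  t20: +0.8157
  t21: -0.8019
  t22: -0.1742
  t23: -2.1487
  t24: +0.2155
  t25: +0.1402
  t26: +2.9980
  t27: +2.4920
  t28: +7.6365
  t29: +1.0559
  t30: +0.8094
  t31: +1.3036
  t32: -0.0958
  t33: +2.5189
  t34: +2.7802
  t35: +0.3924
  t36: +1.2438
  t37: +9.0770
Σ = +39.0832 → |volume| = 39.08

Directed edges: 111 total; 3 unmatched, e.g. (-1.26,0.63,-5.53)→(0.37,1.08,-4.12) → open.

39.08 OPEN


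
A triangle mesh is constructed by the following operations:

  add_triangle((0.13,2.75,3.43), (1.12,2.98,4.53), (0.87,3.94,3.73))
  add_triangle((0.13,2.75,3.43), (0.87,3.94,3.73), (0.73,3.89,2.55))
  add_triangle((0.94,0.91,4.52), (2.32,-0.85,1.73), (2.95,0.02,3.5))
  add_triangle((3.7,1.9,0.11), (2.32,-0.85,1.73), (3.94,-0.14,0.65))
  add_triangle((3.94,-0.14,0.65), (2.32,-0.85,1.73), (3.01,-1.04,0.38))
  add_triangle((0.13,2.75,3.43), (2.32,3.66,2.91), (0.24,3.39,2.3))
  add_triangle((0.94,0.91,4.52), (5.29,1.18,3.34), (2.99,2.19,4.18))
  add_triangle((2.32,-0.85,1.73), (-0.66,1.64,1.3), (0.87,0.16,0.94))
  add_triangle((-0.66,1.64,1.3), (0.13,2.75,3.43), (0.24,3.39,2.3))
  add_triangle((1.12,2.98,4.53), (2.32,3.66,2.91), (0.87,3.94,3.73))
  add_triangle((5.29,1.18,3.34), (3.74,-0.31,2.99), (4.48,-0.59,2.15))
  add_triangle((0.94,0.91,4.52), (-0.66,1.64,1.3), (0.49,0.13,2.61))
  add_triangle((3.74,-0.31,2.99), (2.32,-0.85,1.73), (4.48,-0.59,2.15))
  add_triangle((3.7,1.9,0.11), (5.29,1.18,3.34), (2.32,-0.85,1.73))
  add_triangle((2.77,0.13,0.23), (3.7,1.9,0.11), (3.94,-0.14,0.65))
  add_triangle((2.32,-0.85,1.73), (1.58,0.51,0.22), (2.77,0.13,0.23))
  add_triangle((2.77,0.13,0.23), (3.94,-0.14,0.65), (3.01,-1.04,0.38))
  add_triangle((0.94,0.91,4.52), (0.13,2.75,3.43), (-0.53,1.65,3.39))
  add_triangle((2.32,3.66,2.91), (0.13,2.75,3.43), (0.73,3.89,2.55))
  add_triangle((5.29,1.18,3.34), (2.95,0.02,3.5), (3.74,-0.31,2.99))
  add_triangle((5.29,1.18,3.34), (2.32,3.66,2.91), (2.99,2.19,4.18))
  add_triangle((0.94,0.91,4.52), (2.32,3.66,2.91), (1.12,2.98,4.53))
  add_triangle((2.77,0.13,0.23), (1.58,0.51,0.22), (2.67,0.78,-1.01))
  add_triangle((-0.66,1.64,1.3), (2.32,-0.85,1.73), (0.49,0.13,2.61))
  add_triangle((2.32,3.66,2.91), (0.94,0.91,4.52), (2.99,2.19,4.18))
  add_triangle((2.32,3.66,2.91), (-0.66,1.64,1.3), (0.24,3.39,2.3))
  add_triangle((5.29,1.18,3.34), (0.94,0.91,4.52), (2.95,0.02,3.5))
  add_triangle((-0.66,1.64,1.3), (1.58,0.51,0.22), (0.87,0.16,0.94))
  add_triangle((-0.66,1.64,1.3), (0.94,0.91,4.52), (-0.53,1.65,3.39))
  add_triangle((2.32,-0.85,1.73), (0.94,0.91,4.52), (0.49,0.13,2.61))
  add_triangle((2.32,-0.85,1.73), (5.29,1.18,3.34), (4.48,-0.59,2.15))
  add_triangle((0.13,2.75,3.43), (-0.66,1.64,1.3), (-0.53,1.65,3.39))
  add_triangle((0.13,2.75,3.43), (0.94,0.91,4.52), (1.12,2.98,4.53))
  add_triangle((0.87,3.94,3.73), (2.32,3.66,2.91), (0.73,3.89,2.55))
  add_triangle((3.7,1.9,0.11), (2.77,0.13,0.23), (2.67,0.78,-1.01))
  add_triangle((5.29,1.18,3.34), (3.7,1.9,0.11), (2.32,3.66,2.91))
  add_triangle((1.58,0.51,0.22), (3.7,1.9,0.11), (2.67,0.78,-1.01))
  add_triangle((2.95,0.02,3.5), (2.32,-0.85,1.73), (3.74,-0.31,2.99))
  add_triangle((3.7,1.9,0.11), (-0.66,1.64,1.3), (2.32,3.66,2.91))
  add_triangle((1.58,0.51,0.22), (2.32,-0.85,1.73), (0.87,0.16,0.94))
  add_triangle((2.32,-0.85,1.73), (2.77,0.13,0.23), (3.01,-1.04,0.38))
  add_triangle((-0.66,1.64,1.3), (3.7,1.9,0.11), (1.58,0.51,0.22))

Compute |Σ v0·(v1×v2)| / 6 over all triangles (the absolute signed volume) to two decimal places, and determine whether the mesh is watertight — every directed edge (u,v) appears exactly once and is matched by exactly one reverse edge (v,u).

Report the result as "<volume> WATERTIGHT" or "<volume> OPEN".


39.92 WATERTIGHT

Per-triangle v0·(v1×v2)/6:
  t1: +0.7863
  t2: +0.4250
  t3: +0.9949
  t4: +1.5450
  t5: +0.8842
  t6: +1.8370
  t7: +3.8573
  t8: -0.1743
  t9: +0.6791
  t10: +1.8648
  t11: +1.5655
  t12: +0.3320
  t13: +0.5699
  t14: +2.4327
  t15: +0.2277
  t16: -0.3487
  t17: +0.1566
  t18: +1.4909
  t19: -1.8509
  t20: +1.2983
  t21: +4.4101
  t22: +2.2595
  t23: -0.2747
  t24: -0.9990
  t25: +3.1693
  t26: -0.4053
  t27: +3.2198
  t28: -0.4439
  t29: -0.6042
  t30: +0.6316
  t31: -1.1898
  t32: +0.6580
  t33: +1.1848
  t34: +1.1715
  t35: +0.9221
  t36: +7.5370
  t37: -0.2655
  t38: +0.4474
  t39: +1.4581
  t40: -0.3000
  t41: -0.7808
  t42: -0.4564
Σ = +39.9229 → |volume| = 39.92

Directed edges: 126 total, each appears once with its reverse present → watertight.


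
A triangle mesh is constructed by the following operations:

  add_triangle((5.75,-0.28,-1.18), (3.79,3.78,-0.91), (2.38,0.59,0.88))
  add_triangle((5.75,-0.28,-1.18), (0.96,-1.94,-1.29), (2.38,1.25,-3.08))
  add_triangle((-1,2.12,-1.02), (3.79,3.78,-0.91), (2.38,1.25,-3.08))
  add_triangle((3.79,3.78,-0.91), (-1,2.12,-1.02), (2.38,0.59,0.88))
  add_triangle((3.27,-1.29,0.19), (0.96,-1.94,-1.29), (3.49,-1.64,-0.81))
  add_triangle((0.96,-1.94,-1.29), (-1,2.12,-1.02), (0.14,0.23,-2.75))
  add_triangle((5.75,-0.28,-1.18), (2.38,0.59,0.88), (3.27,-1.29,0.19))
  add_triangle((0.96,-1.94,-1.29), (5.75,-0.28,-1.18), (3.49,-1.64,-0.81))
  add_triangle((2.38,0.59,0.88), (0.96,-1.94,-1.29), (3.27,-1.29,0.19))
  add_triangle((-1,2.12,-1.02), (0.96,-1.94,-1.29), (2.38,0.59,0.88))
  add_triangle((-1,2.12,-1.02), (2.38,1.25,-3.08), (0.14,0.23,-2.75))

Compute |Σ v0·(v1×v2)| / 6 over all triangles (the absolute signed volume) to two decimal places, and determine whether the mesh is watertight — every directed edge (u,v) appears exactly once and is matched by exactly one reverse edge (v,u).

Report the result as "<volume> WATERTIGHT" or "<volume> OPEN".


22.91 OPEN

Per-triangle v0·(v1×v2)/6:
  t1: +5.2886
  t2: +6.1328
  t3: +5.8341
  t4: +1.4383
  t5: +0.6687
  t6: +0.1533
  t7: +2.0654
  t8: +1.3696
  t9: -0.4902
  t10: -2.1068
  t11: +2.5518
Σ = +22.9055 → |volume| = 22.91

Directed edges: 33 total; 9 unmatched, e.g. (5.75,-0.28,-1.18)→(3.79,3.78,-0.91) → open.


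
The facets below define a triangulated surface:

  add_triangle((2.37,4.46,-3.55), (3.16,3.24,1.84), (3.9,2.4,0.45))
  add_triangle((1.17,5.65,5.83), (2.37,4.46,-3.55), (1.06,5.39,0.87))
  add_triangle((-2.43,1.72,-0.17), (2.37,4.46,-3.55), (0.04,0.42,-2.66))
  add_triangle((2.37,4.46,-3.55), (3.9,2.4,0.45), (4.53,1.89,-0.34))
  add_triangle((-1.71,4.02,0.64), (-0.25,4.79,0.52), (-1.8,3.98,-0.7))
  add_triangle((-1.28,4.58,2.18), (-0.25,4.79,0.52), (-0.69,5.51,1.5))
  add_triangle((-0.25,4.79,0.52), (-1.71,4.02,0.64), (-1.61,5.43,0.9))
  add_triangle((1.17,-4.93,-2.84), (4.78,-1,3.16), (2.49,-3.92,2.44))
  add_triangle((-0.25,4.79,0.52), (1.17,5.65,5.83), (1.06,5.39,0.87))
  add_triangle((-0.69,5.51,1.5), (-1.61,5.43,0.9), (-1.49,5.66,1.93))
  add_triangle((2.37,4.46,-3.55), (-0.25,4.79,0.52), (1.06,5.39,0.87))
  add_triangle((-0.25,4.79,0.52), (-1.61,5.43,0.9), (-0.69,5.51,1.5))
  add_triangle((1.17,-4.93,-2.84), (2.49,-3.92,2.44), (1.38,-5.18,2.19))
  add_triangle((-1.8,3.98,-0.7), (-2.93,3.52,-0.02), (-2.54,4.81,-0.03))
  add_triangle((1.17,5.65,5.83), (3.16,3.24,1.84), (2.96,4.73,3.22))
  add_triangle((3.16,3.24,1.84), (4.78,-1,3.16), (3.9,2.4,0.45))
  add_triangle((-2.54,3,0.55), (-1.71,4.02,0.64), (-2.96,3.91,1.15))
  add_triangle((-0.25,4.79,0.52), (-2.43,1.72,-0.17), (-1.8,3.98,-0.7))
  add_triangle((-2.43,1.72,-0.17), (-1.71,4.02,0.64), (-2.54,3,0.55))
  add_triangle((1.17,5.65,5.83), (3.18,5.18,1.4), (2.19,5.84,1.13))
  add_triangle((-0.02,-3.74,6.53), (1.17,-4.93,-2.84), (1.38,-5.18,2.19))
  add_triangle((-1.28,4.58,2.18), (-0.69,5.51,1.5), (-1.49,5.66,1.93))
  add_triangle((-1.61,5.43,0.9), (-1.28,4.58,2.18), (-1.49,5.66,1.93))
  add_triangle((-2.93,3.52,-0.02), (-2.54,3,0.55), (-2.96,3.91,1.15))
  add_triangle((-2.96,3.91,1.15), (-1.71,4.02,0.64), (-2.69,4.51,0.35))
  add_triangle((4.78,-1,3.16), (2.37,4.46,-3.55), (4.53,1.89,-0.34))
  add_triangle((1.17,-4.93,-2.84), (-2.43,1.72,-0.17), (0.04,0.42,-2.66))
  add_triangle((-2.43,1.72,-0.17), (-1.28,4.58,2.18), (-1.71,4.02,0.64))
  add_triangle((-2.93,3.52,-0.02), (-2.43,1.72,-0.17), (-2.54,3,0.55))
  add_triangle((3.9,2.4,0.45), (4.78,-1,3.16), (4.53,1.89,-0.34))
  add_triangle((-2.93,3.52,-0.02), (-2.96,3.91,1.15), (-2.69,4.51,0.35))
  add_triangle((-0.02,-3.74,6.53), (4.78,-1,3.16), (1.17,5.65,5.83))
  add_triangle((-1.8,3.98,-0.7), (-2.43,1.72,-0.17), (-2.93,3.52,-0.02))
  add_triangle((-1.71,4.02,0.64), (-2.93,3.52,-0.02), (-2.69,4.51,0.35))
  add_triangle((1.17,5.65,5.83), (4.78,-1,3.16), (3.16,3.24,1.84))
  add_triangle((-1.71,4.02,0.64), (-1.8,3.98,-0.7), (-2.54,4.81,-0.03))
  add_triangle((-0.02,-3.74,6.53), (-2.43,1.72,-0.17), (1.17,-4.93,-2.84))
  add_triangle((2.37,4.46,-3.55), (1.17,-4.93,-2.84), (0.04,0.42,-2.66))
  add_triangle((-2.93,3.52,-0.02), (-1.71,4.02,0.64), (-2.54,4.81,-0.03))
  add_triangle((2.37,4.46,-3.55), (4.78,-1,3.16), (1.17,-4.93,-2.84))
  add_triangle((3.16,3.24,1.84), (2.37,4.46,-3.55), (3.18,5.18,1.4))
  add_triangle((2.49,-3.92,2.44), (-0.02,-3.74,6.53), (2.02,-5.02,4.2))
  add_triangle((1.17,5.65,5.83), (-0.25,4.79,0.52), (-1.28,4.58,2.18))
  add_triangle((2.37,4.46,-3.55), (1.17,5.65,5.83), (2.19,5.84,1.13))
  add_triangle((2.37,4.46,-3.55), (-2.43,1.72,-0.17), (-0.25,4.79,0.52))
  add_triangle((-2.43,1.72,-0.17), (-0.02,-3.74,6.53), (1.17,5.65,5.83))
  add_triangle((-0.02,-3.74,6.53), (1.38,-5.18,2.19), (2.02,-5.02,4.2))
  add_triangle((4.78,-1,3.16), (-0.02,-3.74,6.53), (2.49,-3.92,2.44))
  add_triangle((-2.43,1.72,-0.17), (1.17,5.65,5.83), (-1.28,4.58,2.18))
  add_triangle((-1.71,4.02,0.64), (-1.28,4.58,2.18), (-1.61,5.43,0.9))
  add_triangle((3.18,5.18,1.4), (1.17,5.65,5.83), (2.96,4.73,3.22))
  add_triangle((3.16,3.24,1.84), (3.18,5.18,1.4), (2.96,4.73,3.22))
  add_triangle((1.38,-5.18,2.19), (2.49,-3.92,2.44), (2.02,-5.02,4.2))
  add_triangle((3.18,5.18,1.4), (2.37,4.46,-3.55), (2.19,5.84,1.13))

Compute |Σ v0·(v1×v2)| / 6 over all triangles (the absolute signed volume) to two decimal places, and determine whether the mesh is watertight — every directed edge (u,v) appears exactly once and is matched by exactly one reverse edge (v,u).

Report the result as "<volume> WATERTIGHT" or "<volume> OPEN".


286.56 WATERTIGHT

Per-triangle v0·(v1×v2)/6:
  t1: +6.0978
  t2: +6.8215
  t3: +5.9443
  t4: +3.9141
  t5: +1.6146
  t6: -0.2088
  t7: +0.1563
  t8: +12.7483
  t9: +5.2529
  t10: +0.7472
  t11: +4.9118
  t12: +0.8553
  t13: +6.0491
  t14: +0.5793
  t15: +1.0890
  t16: +5.9763
  t17: -0.3838
  t18: -1.6616
  t19: -0.4582
  t20: +6.0727
  t21: +4.9336
  t22: +0.4170
  t23: +0.1720
  t24: +0.1275
  t25: +0.5924
  t26: -1.5985
  t27: +4.9541
  t28: +1.4522
  t29: +0.3361
  t30: +3.7323
  t31: +0.6668
  t32: +45.8110
  t33: +0.5389
  t34: -0.0532
  t35: +16.8845
  t36: +0.3843
  t37: +15.2928
  t38: +7.4726
  t39: +0.5718
  t40: +33.3652
  t41: +4.5010
  t42: +1.5255
  t43: +6.3032
  t44: +0.8594
  t45: +8.2782
  t46: +25.8758
  t47: +4.7396
  t48: +15.3505
  t49: +2.5986
  t50: +0.6643
  t51: +4.0619
  t52: +1.9160
  t53: +2.1318
  t54: +5.5854
Σ = +286.5628 → |volume| = 286.56

Directed edges: 162 total, each appears once with its reverse present → watertight.


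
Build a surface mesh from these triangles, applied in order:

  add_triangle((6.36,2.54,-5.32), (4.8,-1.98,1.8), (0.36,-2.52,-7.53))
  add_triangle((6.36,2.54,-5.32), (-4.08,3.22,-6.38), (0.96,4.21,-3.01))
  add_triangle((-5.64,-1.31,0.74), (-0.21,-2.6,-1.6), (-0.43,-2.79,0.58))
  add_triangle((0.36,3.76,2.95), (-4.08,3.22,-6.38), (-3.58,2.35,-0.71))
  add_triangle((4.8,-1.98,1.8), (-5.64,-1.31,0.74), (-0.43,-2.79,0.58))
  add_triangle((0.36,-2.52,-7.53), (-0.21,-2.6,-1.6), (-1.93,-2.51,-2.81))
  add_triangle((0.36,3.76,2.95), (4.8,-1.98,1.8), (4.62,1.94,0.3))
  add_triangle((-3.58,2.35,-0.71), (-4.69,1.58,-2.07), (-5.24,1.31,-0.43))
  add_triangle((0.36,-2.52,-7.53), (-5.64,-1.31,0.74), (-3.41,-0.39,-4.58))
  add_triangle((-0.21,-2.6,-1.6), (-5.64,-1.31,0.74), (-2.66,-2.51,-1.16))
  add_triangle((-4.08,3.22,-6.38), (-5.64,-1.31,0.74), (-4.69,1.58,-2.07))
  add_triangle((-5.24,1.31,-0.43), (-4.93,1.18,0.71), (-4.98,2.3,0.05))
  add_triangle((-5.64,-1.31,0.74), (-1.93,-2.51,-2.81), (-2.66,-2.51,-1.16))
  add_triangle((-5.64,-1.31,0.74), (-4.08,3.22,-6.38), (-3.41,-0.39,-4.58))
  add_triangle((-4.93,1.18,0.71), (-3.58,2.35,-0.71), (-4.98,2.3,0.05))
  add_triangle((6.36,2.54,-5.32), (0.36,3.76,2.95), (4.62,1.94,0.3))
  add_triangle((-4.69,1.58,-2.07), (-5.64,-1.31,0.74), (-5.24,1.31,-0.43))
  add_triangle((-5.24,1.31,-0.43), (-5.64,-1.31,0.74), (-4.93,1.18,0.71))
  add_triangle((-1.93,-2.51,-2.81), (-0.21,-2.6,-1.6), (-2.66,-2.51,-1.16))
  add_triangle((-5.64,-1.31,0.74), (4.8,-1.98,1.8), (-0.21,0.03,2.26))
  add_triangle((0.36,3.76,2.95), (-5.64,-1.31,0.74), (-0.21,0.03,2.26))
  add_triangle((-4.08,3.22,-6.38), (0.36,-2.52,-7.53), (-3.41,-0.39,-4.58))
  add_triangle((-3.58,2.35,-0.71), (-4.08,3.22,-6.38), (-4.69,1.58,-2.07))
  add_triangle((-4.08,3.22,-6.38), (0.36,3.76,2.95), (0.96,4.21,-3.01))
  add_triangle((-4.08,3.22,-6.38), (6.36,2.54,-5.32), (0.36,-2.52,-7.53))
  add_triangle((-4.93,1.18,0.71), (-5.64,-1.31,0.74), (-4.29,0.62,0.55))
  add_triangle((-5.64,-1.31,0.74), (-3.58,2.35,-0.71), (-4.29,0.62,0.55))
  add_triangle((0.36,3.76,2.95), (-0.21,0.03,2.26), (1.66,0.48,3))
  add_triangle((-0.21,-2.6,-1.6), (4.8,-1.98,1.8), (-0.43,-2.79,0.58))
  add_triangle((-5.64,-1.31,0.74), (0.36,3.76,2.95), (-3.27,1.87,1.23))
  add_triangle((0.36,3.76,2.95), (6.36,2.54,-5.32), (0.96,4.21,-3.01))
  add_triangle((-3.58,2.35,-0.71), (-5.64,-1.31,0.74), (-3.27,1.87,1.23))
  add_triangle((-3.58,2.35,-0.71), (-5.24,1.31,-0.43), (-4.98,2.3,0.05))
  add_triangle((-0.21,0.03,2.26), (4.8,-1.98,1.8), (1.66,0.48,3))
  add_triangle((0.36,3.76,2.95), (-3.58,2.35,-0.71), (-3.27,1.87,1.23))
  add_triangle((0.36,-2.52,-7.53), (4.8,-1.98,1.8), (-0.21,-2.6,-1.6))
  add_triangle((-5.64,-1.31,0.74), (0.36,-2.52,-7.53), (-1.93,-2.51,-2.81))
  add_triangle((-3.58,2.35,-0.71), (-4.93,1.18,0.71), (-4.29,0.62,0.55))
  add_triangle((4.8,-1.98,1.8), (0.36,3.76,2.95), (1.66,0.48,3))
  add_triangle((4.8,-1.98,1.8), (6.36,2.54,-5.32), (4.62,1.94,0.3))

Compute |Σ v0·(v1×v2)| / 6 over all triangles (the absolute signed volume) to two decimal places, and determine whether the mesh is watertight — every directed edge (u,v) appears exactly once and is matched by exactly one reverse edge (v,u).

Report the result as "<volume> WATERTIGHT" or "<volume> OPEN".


Per-triangle v0·(v1×v2)/6:
  t1: +46.2805
  t2: +28.3769
  t3: +5.3712
  t4: +14.2140
  t5: +4.6210
  t6: +4.7844
  t7: +13.1398
  t8: +1.9932
  t9: +15.1319
  t10: +0.7240
  t11: +6.8317
  t12: +1.0479
  t13: +2.5239
  t14: +17.0820
  t15: -0.2973
  t16: +15.6364
  t17: +3.5749
  t18: +2.5925
  t19: +1.6353
  t20: +6.6746
  t21: +7.4929
  t22: +18.1004
  t23: +5.3498
  t24: +20.4692
  t25: +64.8103
  t26: -0.1241
  t27: -1.7540
  t28: +2.6121
  t29: +5.2045
  t30: +4.6405
  t31: +21.6470
  t32: +5.3113
  t33: +0.9663
  t34: +2.2869
  t35: +4.9542
  t36: +13.5883
  t37: +7.0048
  t38: -0.4929
  t39: +4.8109
  t40: +17.7878
Σ = +396.6052 → |volume| = 396.61

Directed edges: 120 total, each appears once with its reverse present → watertight.

396.61 WATERTIGHT
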